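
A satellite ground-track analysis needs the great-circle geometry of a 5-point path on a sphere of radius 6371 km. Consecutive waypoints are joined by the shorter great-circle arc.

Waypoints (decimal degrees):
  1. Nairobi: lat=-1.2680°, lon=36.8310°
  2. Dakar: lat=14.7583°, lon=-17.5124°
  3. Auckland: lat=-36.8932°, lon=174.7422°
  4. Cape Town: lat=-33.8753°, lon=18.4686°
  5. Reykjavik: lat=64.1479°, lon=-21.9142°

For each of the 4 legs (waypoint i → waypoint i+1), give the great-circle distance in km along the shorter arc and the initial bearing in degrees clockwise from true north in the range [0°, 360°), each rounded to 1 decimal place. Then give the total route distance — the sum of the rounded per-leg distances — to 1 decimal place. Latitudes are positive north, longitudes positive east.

Leg 1: dist=6236.7 km, bearing=288.8°
Leg 2: dist=17271.2 km, bearing=204.0°
Leg 3: dist=11770.9 km, bearing=200.3°
Leg 4: dist=11458.9 km, bearing=343.1°
Total: 46737.7 km

Leg 1: φ1=-0.0221308, φ2=0.2575809, Δφ=0.2797117, Δλ=-0.9484713 rad; a=sin²(Δφ/2)+cosφ1·cosφ2·sin²(Δλ/2)=0.2210402912; c=2·atan2(√a, √(1-a))=0.978919688; dist=6371·c=6236.697 ≈ 6236.7 km; running total=6236.7 km
Leg 1 bearing: y=sinΔλ·cosφ2=-0.78571933, x=cosφ1·sinφ2-sinφ1·cosφ2·cosΔλ=0.26715363; θ=atan2(y, x)=-71.2214° <0 so +360° → 288.7786° ≈ 288.8°
Leg 2: φ1=0.2575809, φ2=-0.6439078, Δφ=-0.9014887, Δλ=3.3554758 rad; a=sin²(Δφ/2)+cosφ1·cosφ2·sin²(Δλ/2)=0.9543386551; c=2·atan2(√a, √(1-a))=2.710901259; dist=6371·c=17271.152 ≈ 17271.2 km; running total=23507.9 km
Leg 2 bearing: y=sinΔλ·cosφ2=-0.16975309, x=cosφ1·sinφ2-sinφ1·cosφ2·cosΔλ=-0.38143077; θ=atan2(y, x)=-156.0089° <0 so +360° → 203.9911° ≈ 204.0°
Leg 3: φ1=-0.6439078, φ2=-0.5912355, Δφ=0.0526723, Δλ=-2.7274889 rad; a=sin²(Δφ/2)+cosφ1·cosφ2·sin²(Δλ/2)=0.6366313810; c=2·atan2(√a, √(1-a))=1.847579590; dist=6371·c=11770.930 ≈ 11770.9 km; running total=35278.8 km
Leg 3 bearing: y=sinΔλ·cosφ2=-0.33406846, x=cosφ1·sinφ2-sinφ1·cosφ2·cosΔλ=-0.90206747; θ=atan2(y, x)=-159.6786° <0 so +360° → 200.3214° ≈ 200.3°
Leg 4: φ1=-0.5912355, φ2=1.1195921, Δφ=1.7108276, Δλ=-0.7048128 rad; a=sin²(Δφ/2)+cosφ1·cosφ2·sin²(Δλ/2)=0.6129171218; c=2·atan2(√a, √(1-a))=1.798595645; dist=6371·c=11458.853 ≈ 11458.9 km; running total=46737.7 km
Leg 4 bearing: y=sinΔλ·cosφ2=-0.28251272, x=cosφ1·sinφ2-sinφ1·cosφ2·cosΔλ=0.93230116; θ=atan2(y, x)=-16.8582° <0 so +360° → 343.1418° ≈ 343.1°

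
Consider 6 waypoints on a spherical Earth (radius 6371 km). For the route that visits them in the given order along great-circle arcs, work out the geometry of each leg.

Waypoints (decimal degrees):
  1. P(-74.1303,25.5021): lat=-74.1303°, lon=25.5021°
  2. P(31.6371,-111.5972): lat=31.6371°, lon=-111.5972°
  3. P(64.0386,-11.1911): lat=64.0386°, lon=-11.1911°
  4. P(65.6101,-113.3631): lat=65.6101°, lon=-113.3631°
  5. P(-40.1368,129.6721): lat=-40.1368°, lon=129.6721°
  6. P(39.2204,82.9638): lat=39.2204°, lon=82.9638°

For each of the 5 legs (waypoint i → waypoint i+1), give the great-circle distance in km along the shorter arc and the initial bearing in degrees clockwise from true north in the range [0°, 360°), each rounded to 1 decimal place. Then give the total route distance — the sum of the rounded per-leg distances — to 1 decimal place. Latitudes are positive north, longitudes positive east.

Leg 1: φ1=-1.2938178, φ2=0.5521716, Δφ=1.8459894, Δλ=-2.3928342 rad; a=sin²(Δφ/2)+cosφ1·cosφ2·sin²(Δλ/2)=0.8375441239; c=2·atan2(√a, √(1-a))=2.311880642; dist=6371·c=14728.992 ≈ 14729.0 km; running total=14729.0 km
Leg 1 bearing: y=sinΔλ·cosφ2=-0.57956484, x=cosφ1·sinφ2-sinφ1·cosφ2·cosΔλ=-0.45646518; θ=atan2(y, x)=-128.2240° <0 so +360° → 231.7760° ≈ 231.8°
Leg 2: φ1=0.5521716, φ2=1.1176844, Δφ=0.5655129, Δλ=1.7524170 rad; a=sin²(Δφ/2)+cosφ1·cosφ2·sin²(Δλ/2)=0.2978570817; c=2·atan2(√a, √(1-a))=1.154598451; dist=6371·c=7355.947 ≈ 7355.9 km; running total=22084.9 km
Leg 2 bearing: y=sinΔλ·cosφ2=0.43056527, x=cosφ1·sinφ2-sinφ1·cosφ2·cosΔλ=0.80694889; θ=atan2(y, x)=28.0831° ≈ 28.1°
Leg 3: φ1=1.1176844, φ2=1.1451123, Δφ=0.0274278, Δλ=-1.7832378 rad; a=sin²(Δφ/2)+cosφ1·cosφ2·sin²(Δλ/2)=0.1096320516; c=2·atan2(√a, √(1-a))=0.674953678; dist=6371·c=4300.130 ≈ 4300.1 km; running total=26385.0 km
Leg 3 bearing: y=sinΔλ·cosφ2=-0.40366052, x=cosφ1·sinφ2-sinφ1·cosφ2·cosΔλ=0.47697971; θ=atan2(y, x)=-40.2407° <0 so +360° → 319.7593° ≈ 319.8°
Leg 4: φ1=1.1451123, φ2=-0.7005193, Δφ=-1.8456316, Δλ=4.2417644 rad; a=sin²(Δφ/2)+cosφ1·cosφ2·sin²(Δλ/2)=0.8651192346; c=2·atan2(√a, √(1-a))=2.389467264; dist=6371·c=15223.296 ≈ 15223.3 km; running total=41608.3 km
Leg 4 bearing: y=sinΔλ·cosφ2=-0.68139430, x=cosφ1·sinφ2-sinφ1·cosφ2·cosΔλ=0.04953365; θ=atan2(y, x)=-85.8422° <0 so +360° → 274.1578° ≈ 274.2°
Leg 5: φ1=-0.7005193, φ2=0.6845251, Δφ=1.3850444, Δλ=-0.8152136 rad; a=sin²(Δφ/2)+cosφ1·cosφ2·sin²(Δλ/2)=0.5007300150; c=2·atan2(√a, √(1-a))=1.572256357; dist=6371·c=10016.845 ≈ 10016.8 km; running total=51625.1 km
Leg 5 bearing: y=sinΔλ·cosφ2=-0.56389664, x=cosφ1·sinφ2-sinφ1·cosφ2·cosΔλ=0.82584408; θ=atan2(y, x)=-34.3257° <0 so +360° → 325.6743° ≈ 325.7°

Leg 1: dist=14729.0 km, bearing=231.8°
Leg 2: dist=7355.9 km, bearing=28.1°
Leg 3: dist=4300.1 km, bearing=319.8°
Leg 4: dist=15223.3 km, bearing=274.2°
Leg 5: dist=10016.8 km, bearing=325.7°
Total: 51625.1 km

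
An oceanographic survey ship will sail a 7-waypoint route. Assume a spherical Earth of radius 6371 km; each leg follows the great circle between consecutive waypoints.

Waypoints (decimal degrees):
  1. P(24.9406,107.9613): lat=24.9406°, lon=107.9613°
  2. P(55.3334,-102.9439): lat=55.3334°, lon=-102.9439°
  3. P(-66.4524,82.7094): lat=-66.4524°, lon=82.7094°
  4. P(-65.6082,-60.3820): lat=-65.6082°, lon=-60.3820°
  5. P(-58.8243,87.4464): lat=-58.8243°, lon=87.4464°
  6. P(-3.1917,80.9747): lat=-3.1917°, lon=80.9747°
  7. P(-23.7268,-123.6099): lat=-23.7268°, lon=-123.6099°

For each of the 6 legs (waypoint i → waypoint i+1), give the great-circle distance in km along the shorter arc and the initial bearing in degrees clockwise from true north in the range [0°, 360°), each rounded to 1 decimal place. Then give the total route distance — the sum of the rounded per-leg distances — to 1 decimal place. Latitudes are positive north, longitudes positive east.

Leg 1: φ1=0.4352956, φ2=0.9657500, Δφ=0.5304544, Δλ=-3.6809901 rad; a=sin²(Δφ/2)+cosφ1·cosφ2·sin²(Δλ/2)=0.5478543040; c=2·atan2(√a, √(1-a))=1.666651658; dist=6371·c=10618.238 ≈ 10618.2 km; running total=10618.2 km
Leg 1 bearing: y=sinΔλ·cosφ2=0.29214664, x=cosφ1·sinφ2-sinφ1·cosφ2·cosΔλ=0.95157249; θ=atan2(y, x)=17.0673° ≈ 17.1°
Leg 2: φ1=0.9657500, φ2=-1.1598132, Δφ=-2.1255632, Δλ=3.2402614 rad; a=sin²(Δφ/2)+cosφ1·cosφ2·sin²(Δλ/2)=0.9900617534; c=2·atan2(√a, √(1-a))=2.941879408; dist=6371·c=18742.714 ≈ 18742.7 km; running total=29360.9 km
Leg 2 bearing: y=sinΔλ·cosφ2=-0.03935528, x=cosφ1·sinφ2-sinφ1·cosφ2·cosΔλ=-0.19444555; θ=atan2(y, x)=-168.5580° <0 so +360° → 191.4420° ≈ 191.4°
Leg 3: φ1=-1.1598132, φ2=-1.1450791, Δφ=0.0147341, Δλ=-2.4974161 rad; a=sin²(Δφ/2)+cosφ1·cosφ2·sin²(Δλ/2)=0.1485096731; c=2·atan2(√a, √(1-a))=0.791216495; dist=6371·c=5040.840 ≈ 5040.8 km; running total=34401.7 km
Leg 3 bearing: y=sinΔλ·cosφ2=-0.24800756, x=cosφ1·sinφ2-sinφ1·cosφ2·cosΔλ=-0.66656616; θ=atan2(y, x)=-159.5914° <0 so +360° → 200.4086° ≈ 200.4°
Leg 4: φ1=-1.1450791, φ2=-1.0266777, Δφ=0.1184014, Δλ=2.5800923 rad; a=sin²(Δφ/2)+cosφ1·cosφ2·sin²(Δλ/2)=0.2008701922; c=2·atan2(√a, √(1-a))=0.929468928; dist=6371·c=5921.647 ≈ 5921.6 km; running total=40323.3 km
Leg 4 bearing: y=sinΔλ·cosφ2=0.27563381, x=cosφ1·sinφ2-sinφ1·cosφ2·cosΔλ=-0.75240377; θ=atan2(y, x)=159.8803° ≈ 159.9°
Leg 5: φ1=-1.0266777, φ2=-0.0557057, Δφ=0.9709720, Δλ=-0.1129525 rad; a=sin²(Δφ/2)+cosφ1·cosφ2·sin²(Δλ/2)=0.2193980900; c=2·atan2(√a, √(1-a))=0.974956788; dist=6371·c=6211.4497 ≈ 6211.4 km; running total=46534.7 km
Leg 5 bearing: y=sinΔλ·cosφ2=-0.11253761, x=cosφ1·sinφ2-sinφ1·cosφ2·cosΔλ=0.81999119; θ=atan2(y, x)=-7.8146° <0 so +360° → 352.1854° ≈ 352.2°
Leg 6: φ1=-0.0557057, φ2=-0.4141108, Δφ=-0.3584051, Δλ=-3.5706749 rad; a=sin²(Δφ/2)+cosφ1·cosφ2·sin²(Δλ/2)=0.9043952516; c=2·atan2(√a, √(1-a))=2.512888895; dist=6371·c=16009.615 ≈ 16009.6 km; running total=62544.3 km
Leg 6 bearing: y=sinΔλ·cosφ2=0.38087070, x=cosφ1·sinφ2-sinφ1·cosφ2·cosΔλ=-0.44810203; θ=atan2(y, x)=139.6367° ≈ 139.6°

Leg 1: dist=10618.2 km, bearing=17.1°
Leg 2: dist=18742.7 km, bearing=191.4°
Leg 3: dist=5040.8 km, bearing=200.4°
Leg 4: dist=5921.6 km, bearing=159.9°
Leg 5: dist=6211.4 km, bearing=352.2°
Leg 6: dist=16009.6 km, bearing=139.6°
Total: 62544.3 km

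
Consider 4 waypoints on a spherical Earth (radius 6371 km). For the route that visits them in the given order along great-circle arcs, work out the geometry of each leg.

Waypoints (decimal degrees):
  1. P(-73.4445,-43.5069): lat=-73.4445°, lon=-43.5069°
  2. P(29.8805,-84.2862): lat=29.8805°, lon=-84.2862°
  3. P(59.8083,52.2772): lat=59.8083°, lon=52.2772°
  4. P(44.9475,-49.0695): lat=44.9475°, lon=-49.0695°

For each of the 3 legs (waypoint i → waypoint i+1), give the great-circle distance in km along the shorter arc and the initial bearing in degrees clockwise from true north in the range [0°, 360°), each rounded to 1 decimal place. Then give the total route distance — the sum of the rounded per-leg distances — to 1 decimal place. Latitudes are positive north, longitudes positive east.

Leg 1: dist=11885.1 km, bearing=323.7°
Leg 2: dist=9279.8 km, bearing=20.4°
Leg 3: dist=6368.8 km, bearing=304.4°
Total: 27533.7 km

Leg 1: φ1=-1.2818483, φ2=0.5215131, Δφ=1.8033614, Δλ=-0.7117331 rad; a=sin²(Δφ/2)+cosφ1·cosφ2·sin²(Δλ/2)=0.6452270654; c=2·atan2(√a, √(1-a))=1.865497721; dist=6371·c=11885.086 ≈ 11885.1 km; running total=11885.1 km
Leg 1 bearing: y=sinΔλ·cosφ2=-0.56632185, x=cosφ1·sinφ2-sinφ1·cosφ2·cosΔλ=0.77130795; θ=atan2(y, x)=-36.2874° <0 so +360° → 323.7126° ≈ 323.7°
Leg 2: φ1=0.5215131, φ2=1.0438518, Δφ=0.5223386, Δλ=2.3834810 rad; a=sin²(Δφ/2)+cosφ1·cosφ2·sin²(Δλ/2)=0.4430073806; c=2·atan2(√a, √(1-a))=1.456562806; dist=6371·c=9279.762 ≈ 9279.8 km; running total=21164.9 km
Leg 2 bearing: y=sinΔλ·cosφ2=0.34576603, x=cosφ1·sinφ2-sinφ1·cosφ2·cosΔλ=0.93137169; θ=atan2(y, x)=20.3671° ≈ 20.4°
Leg 3: φ1=1.0438518, φ2=0.7844819, Δφ=-0.2593699, Δλ=-1.7688336 rad; a=sin²(Δφ/2)+cosφ1·cosφ2·sin²(Δλ/2)=0.2297004852; c=2·atan2(√a, √(1-a))=0.999647335; dist=6371·c=6368.753 ≈ 6368.8 km; running total=27533.7 km
Leg 3 bearing: y=sinΔλ·cosφ2=-0.69392108, x=cosφ1·sinφ2-sinφ1·cosφ2·cosΔλ=0.47563245; θ=atan2(y, x)=-55.5722° <0 so +360° → 304.4278° ≈ 304.4°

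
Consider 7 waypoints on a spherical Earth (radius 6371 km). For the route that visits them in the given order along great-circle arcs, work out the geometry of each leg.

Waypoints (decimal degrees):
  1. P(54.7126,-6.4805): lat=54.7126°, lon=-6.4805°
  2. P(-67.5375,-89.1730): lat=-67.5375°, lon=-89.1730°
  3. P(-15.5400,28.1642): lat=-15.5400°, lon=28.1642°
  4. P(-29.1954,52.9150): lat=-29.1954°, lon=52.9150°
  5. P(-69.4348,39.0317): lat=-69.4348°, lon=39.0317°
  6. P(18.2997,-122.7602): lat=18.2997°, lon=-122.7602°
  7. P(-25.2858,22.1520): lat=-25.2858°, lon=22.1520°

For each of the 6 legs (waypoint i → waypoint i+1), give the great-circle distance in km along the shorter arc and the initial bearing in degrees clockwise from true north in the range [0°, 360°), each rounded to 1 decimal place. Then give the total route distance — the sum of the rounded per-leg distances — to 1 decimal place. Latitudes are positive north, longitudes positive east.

Leg 1: φ1=0.9549150, φ2=-1.1787517, Δφ=-2.1336668, Δλ=-1.4432564 rad; a=sin²(Δφ/2)+cosφ1·cosφ2·sin²(Δλ/2)=0.8631301597; c=2·atan2(√a, √(1-a))=2.383662356; dist=6371·c=15186.313 ≈ 15186.3 km; running total=15186.3 km
Leg 1 bearing: y=sinΔλ·cosφ2=-0.37897535, x=cosφ1·sinφ2-sinφ1·cosφ2·cosΔλ=-0.57351864; θ=atan2(y, x)=-146.5437° <0 so +360° → 213.4563° ≈ 213.5°
Leg 2: φ1=-1.1787517, φ2=-0.2712242, Δφ=0.9075276, Δλ=2.0479205 rad; a=sin²(Δφ/2)+cosφ1·cosφ2·sin²(Δλ/2)=0.4607309142; c=2·atan2(√a, √(1-a))=1.492177190; dist=6371·c=9506.661 ≈ 9506.7 km; running total=24693.0 km
Leg 2 bearing: y=sinΔλ·cosφ2=0.85584555, x=cosφ1·sinφ2-sinφ1·cosφ2·cosΔλ=-0.51123394; θ=atan2(y, x)=120.8517° ≈ 120.9°
Leg 3: φ1=-0.2712242, φ2=-0.5095559, Δφ=-0.2383317, Δλ=0.4319830 rad; a=sin²(Δφ/2)+cosφ1·cosφ2·sin²(Δλ/2)=0.0527639104; c=2·atan2(√a, √(1-a))=0.463547002; dist=6371·c=2953.258 ≈ 2953.3 km; running total=27646.3 km
Leg 3 bearing: y=sinΔλ·cosφ2=0.36548479, x=cosφ1·sinφ2-sinφ1·cosφ2·cosΔλ=-0.25756628; θ=atan2(y, x)=125.1733° ≈ 125.2°
Leg 4: φ1=-0.5095559, φ2=-1.2118659, Δφ=-0.7023100, Δλ=-0.2423093 rad; a=sin²(Δφ/2)+cosφ1·cosφ2·sin²(Δλ/2)=0.1228031369; c=2·atan2(√a, √(1-a))=0.716066301; dist=6371·c=4562.058 ≈ 4562.1 km; running total=32208.4 km
Leg 4 bearing: y=sinΔλ·cosφ2=-0.08428624, x=cosφ1·sinφ2-sinφ1·cosφ2·cosΔλ=-0.65098843; θ=atan2(y, x)=-172.6227° <0 so +360° → 187.3773° ≈ 187.4°
Leg 5: φ1=-1.2118659, φ2=0.3193900, Δφ=1.5312559, Δλ=-2.8238014 rad; a=sin²(Δφ/2)+cosφ1·cosφ2·sin²(Δλ/2)=0.8053933609; c=2·atan2(√a, √(1-a))=2.227850130; dist=6371·c=14193.633 ≈ 14193.6 km; running total=46402.0 km
Leg 5 bearing: y=sinΔλ·cosφ2=-0.29666675, x=cosφ1·sinφ2-sinφ1·cosφ2·cosΔλ=-0.73411744; θ=atan2(y, x)=-157.9957° <0 so +360° → 202.0043° ≈ 202.0°
Leg 6: φ1=0.3193900, φ2=-0.4413205, Δφ=-0.7607105, Δλ=2.5291950 rad; a=sin²(Δφ/2)+cosφ1·cosφ2·sin²(Δλ/2)=0.9182846993; c=2·atan2(√a, √(1-a))=2.561787471; dist=6371·c=16321.148 ≈ 16321.1 km; running total=62723.1 km
Leg 6 bearing: y=sinΔλ·cosφ2=0.51975557, x=cosφ1·sinφ2-sinφ1·cosφ2·cosΔλ=-0.17322179; θ=atan2(y, x)=108.4320° ≈ 108.4°

Leg 1: dist=15186.3 km, bearing=213.5°
Leg 2: dist=9506.7 km, bearing=120.9°
Leg 3: dist=2953.3 km, bearing=125.2°
Leg 4: dist=4562.1 km, bearing=187.4°
Leg 5: dist=14193.6 km, bearing=202.0°
Leg 6: dist=16321.1 km, bearing=108.4°
Total: 62723.1 km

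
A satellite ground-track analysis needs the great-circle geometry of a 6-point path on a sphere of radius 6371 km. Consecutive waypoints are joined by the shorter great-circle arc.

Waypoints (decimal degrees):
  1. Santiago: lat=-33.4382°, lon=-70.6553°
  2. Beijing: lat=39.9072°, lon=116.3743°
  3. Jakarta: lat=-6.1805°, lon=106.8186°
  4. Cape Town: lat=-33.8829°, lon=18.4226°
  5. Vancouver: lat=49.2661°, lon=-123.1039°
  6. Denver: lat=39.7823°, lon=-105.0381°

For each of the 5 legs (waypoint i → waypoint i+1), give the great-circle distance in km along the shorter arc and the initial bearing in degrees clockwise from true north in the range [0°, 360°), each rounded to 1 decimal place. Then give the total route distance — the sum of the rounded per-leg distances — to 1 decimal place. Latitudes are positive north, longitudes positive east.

Leg 1: dist=19061.6 km, bearing=321.0°
Leg 2: dist=5217.7 km, bearing=193.1°
Leg 3: dist=9477.4 km, bearing=236.4°
Leg 4: dist=16439.0 km, bearing=310.3°
Leg 5: dist=1771.0 km, bearing=119.7°
Total: 51966.7 km

Leg 1: φ1=-0.5836067, φ2=0.6965120, Δφ=1.2801187, Δλ=3.2642823 rad; a=sin²(Δφ/2)+cosφ1·cosφ2·sin²(Δλ/2)=0.9944106180; c=2·atan2(√a, √(1-a))=2.991928671; dist=6371·c=19061.578 ≈ 19061.6 km; running total=19061.6 km
Leg 1 bearing: y=sinΔλ·cosφ2=-0.09387741, x=cosφ1·sinφ2-sinφ1·cosφ2·cosΔλ=0.11584297; θ=atan2(y, x)=-39.0208° <0 so +360° → 320.9792° ≈ 321.0°
Leg 2: φ1=0.6965120, φ2=-0.1078701, Δφ=-0.8043821, Δλ=-0.1667784 rad; a=sin²(Δφ/2)+cosφ1·cosφ2·sin²(Δλ/2)=0.1585125895; c=2·atan2(√a, √(1-a))=0.818968774; dist=6371·c=5217.650 ≈ 5217.7 km; running total=24279.3 km
Leg 2 bearing: y=sinΔλ·cosφ2=-0.16504146, x=cosφ1·sinφ2-sinφ1·cosφ2·cosΔλ=-0.71155232; θ=atan2(y, x)=-166.9414° <0 so +360° → 193.0586° ≈ 193.1°
Leg 3: φ1=-0.1078701, φ2=-0.5913682, Δφ=-0.4834981, Δλ=-1.5428012 rad; a=sin²(Δφ/2)+cosφ1·cosφ2·sin²(Δλ/2)=0.4584382286; c=2·atan2(√a, √(1-a))=1.487576761; dist=6371·c=9477.352 ≈ 9477.4 km; running total=33756.7 km
Leg 3 bearing: y=sinΔλ·cosφ2=-0.82985341, x=cosφ1·sinφ2-sinφ1·cosφ2·cosΔλ=-0.55175519; θ=atan2(y, x)=-123.6192° <0 so +360° → 236.3808° ≈ 236.4°
Leg 4: φ1=-0.5913682, φ2=0.8598557, Δφ=1.4512238, Δλ=-2.4701034 rad; a=sin²(Δφ/2)+cosφ1·cosφ2·sin²(Δλ/2)=0.9232806827; c=2·atan2(√a, √(1-a))=2.580287980; dist=6371·c=16439.015 ≈ 16439.0 km; running total=50195.7 km
Leg 4 bearing: y=sinΔλ·cosφ2=-0.40598372, x=cosφ1·sinφ2-sinφ1·cosφ2·cosΔλ=0.34425437; θ=atan2(y, x)=-49.7037° <0 so +360° → 310.2963° ≈ 310.3°
Leg 5: φ1=0.8598557, φ2=0.6943321, Δφ=-0.1655235, Δλ=0.3153077 rad; a=sin²(Δφ/2)+cosφ1·cosφ2·sin²(Δλ/2)=0.0191948694; c=2·atan2(√a, √(1-a))=0.277985300; dist=6371·c=1771.044 ≈ 1771.0 km; running total=51966.7 km
Leg 5 bearing: y=sinΔλ·cosφ2=0.23831295, x=cosφ1·sinφ2-sinφ1·cosφ2·cosΔλ=-0.13606117; θ=atan2(y, x)=119.7236° ≈ 119.7°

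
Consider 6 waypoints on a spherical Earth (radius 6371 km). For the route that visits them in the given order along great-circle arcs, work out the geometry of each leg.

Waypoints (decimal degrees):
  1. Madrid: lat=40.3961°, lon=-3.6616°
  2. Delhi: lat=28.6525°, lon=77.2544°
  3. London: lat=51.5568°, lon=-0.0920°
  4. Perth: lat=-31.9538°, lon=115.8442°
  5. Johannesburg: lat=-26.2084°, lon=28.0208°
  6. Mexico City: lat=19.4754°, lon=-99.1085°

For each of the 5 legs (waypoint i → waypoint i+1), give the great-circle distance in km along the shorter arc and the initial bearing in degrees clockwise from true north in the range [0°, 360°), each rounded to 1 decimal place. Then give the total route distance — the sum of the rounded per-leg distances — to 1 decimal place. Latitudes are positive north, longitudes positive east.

Leg 1: dist=7272.3 km, bearing=72.4°
Leg 2: dist=6707.9 km, bearing=315.7°
Leg 3: dist=14475.7 km, bearing=92.9°
Leg 4: dist=8314.4 km, bearing=248.3°
Leg 5: dist=14581.4 km, bearing=273.6°
Total: 51351.7 km

Leg 1: φ1=0.7050449, φ2=0.5000805, Δφ=-0.2049645, Δλ=1.4122506 rad; a=sin²(Δφ/2)+cosφ1·cosφ2·sin²(Δλ/2)=0.2918688085; c=2·atan2(√a, √(1-a))=1.141465578; dist=6371·c=7272.277 ≈ 7272.3 km; running total=7272.3 km
Leg 1 bearing: y=sinΔλ·cosφ2=0.86653777, x=cosφ1·sinφ2-sinφ1·cosφ2·cosΔλ=0.27538686; θ=atan2(y, x)=72.3697° ≈ 72.4°
Leg 2: φ1=0.5000805, φ2=0.8998359, Δφ=0.3997554, Δλ=-1.3499493 rad; a=sin²(Δφ/2)+cosφ1·cosφ2·sin²(Δλ/2)=0.2524645152; c=2·atan2(√a, √(1-a))=1.052879815; dist=6371·c=6707.897 ≈ 6707.9 km; running total=13980.2 km
Leg 2 bearing: y=sinΔλ·cosφ2=-0.60663787, x=cosφ1·sinφ2-sinφ1·cosφ2·cosΔλ=0.62200902; θ=atan2(y, x)=-44.2832° <0 so +360° → 315.7168° ≈ 315.7°
Leg 3: φ1=0.8998359, φ2=-0.5576990, Δφ=-1.4575349, Δλ=2.0234684 rad; a=sin²(Δφ/2)+cosφ1·cosφ2·sin²(Δλ/2)=0.8226179557; c=2·atan2(√a, √(1-a))=2.272128361; dist=6371·c=14475.730 ≈ 14475.7 km; running total=28455.9 km
Leg 3 bearing: y=sinΔλ·cosφ2=0.76301808, x=cosφ1·sinφ2-sinφ1·cosφ2·cosΔλ=-0.03839306; θ=atan2(y, x)=92.8805° ≈ 92.9°
Leg 4: φ1=-0.5576990, φ2=-0.4574229, Δφ=0.1002761, Δλ=-1.5328075 rad; a=sin²(Δφ/2)+cosφ1·cosφ2·sin²(Δλ/2)=0.3686790001; c=2·atan2(√a, √(1-a))=1.305037014; dist=6371·c=8314.391 ≈ 8314.4 km; running total=36770.3 km
Leg 4 bearing: y=sinΔλ·cosφ2=-0.89654632, x=cosφ1·sinφ2-sinφ1·cosφ2·cosΔλ=-0.35668457; θ=atan2(y, x)=-111.6948° <0 so +360° → 248.3052° ≈ 248.3°
Leg 5: φ1=-0.4574229, φ2=0.3399099, Δφ=0.7973327, Δλ=-2.2188249 rad; a=sin²(Δφ/2)+cosφ1·cosφ2·sin²(Δλ/2)=0.8289087754; c=2·atan2(√a, √(1-a))=2.288713751; dist=6371·c=14581.395 ≈ 14581.4 km; running total=51351.7 km
Leg 5 bearing: y=sinΔλ·cosφ2=-0.75165903, x=cosφ1·sinφ2-sinφ1·cosφ2·cosΔλ=0.04779935; θ=atan2(y, x)=-86.3614° <0 so +360° → 273.6386° ≈ 273.6°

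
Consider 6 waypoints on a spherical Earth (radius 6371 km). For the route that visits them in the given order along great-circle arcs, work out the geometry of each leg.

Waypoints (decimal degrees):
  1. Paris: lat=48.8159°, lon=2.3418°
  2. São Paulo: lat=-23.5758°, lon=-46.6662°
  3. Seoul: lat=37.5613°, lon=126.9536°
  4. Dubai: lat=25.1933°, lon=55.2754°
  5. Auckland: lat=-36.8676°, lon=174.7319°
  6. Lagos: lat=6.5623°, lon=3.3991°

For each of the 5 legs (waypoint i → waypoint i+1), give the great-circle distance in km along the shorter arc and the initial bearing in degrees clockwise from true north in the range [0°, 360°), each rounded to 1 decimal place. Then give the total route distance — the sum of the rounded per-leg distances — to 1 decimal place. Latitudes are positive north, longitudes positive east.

Leg 1: dist=9402.2 km, bearing=224.0°
Leg 2: dist=18345.5 km, bearing=19.9°
Leg 3: dist=6781.7 km, bearing=280.8°
Leg 4: dist=14198.5 km, bearing=118.3°
Leg 5: dist=16532.4 km, bearing=196.7°
Total: 65260.3 km

Leg 1: φ1=0.8519982, φ2=-0.4114753, Δφ=-1.2634735, Δλ=-0.8553510 rad; a=sin²(Δφ/2)+cosφ1·cosφ2·sin²(Δλ/2)=0.4525651689; c=2·atan2(√a, √(1-a))=1.475783777; dist=6371·c=9402.218 ≈ 9402.2 km; running total=9402.2 km
Leg 1 bearing: y=sinΔλ·cosφ2=-0.69179924, x=cosφ1·sinφ2-sinφ1·cosφ2·cosΔλ=-0.71583068; θ=atan2(y, x)=-135.9781° <0 so +360° → 224.0219° ≈ 224.0°
Leg 2: φ1=-0.4114753, φ2=0.6555684, Δφ=1.0670437, Δλ=3.0302372 rad; a=sin²(Δφ/2)+cosφ1·cosφ2·sin²(Δλ/2)=0.9829285153; c=2·atan2(√a, √(1-a))=2.879527592; dist=6371·c=18345.470 ≈ 18345.5 km; running total=27747.7 km
Leg 2 bearing: y=sinΔλ·cosφ2=0.08808936, x=cosφ1·sinφ2-sinφ1·cosφ2·cosΔλ=0.24364002; θ=atan2(y, x)=19.8777° ≈ 19.9°
Leg 3: φ1=0.6555684, φ2=0.4397060, Δφ=-0.2158623, Δλ=-1.2510206 rad; a=sin²(Δφ/2)+cosφ1·cosφ2·sin²(Δλ/2)=0.2575101006; c=2·atan2(√a, √(1-a))=1.064456259; dist=6371·c=6781.651 ≈ 6781.7 km; running total=34529.4 km
Leg 3 bearing: y=sinΔλ·cosφ2=-0.85900496, x=cosφ1·sinφ2-sinφ1·cosφ2·cosΔλ=0.16402768; θ=atan2(y, x)=-79.1895° <0 so +360° → 280.8105° ≈ 280.8°
Leg 4: φ1=0.4397060, φ2=-0.6434610, Δφ=-1.0831670, Δλ=2.0849092 rad; a=sin²(Δφ/2)+cosφ1·cosφ2·sin²(Δλ/2)=0.8056944137; c=2·atan2(√a, √(1-a))=2.228610784; dist=6371·c=14198.479 ≈ 14198.5 km; running total=48727.9 km
Leg 4 bearing: y=sinΔλ·cosφ2=0.69660439, x=cosφ1·sinφ2-sinφ1·cosφ2·cosΔλ=-0.37542779; θ=atan2(y, x)=118.3220° ≈ 118.3°
Leg 5: φ1=-0.6434610, φ2=0.1145337, Δφ=0.7579947, Δλ=-2.9903215 rad; a=sin²(Δφ/2)+cosφ1·cosφ2·sin²(Δλ/2)=0.9271363566; c=2·atan2(√a, √(1-a))=2.594946455; dist=6371·c=16532.404 ≈ 16532.4 km; running total=65260.3 km
Leg 5 bearing: y=sinΔλ·cosφ2=-0.14970759, x=cosφ1·sinφ2-sinφ1·cosφ2·cosΔλ=-0.49780093; θ=atan2(y, x)=-163.2620° <0 so +360° → 196.7380° ≈ 196.7°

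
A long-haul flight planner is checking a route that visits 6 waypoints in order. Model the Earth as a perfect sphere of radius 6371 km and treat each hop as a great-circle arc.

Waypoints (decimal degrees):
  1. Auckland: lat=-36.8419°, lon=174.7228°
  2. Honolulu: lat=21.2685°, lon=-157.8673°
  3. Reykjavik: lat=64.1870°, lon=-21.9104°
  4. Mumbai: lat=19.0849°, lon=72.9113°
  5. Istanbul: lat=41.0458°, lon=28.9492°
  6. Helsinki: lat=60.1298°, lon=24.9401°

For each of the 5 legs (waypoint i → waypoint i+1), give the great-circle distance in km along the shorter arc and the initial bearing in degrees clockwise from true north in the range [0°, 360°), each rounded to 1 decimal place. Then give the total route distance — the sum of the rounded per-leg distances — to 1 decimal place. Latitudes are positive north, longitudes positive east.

Leg 1: dist=7072.5 km, bearing=28.6°
Leg 2: dist=9785.4 km, bearing=17.6°
Leg 3: dist=8333.4 km, bearing=77.2°
Leg 4: dist=4815.1 km, bearing=310.2°
Leg 5: dist=2139.9 km, bearing=353.9°
Total: 32146.3 km

Leg 1: φ1=-0.6430125, φ2=0.3712054, Δφ=1.0142178, Δλ=-5.8047923 rad; a=sin²(Δφ/2)+cosφ1·cosφ2·sin²(Δλ/2)=0.2777203880; c=2·atan2(√a, √(1-a))=1.110114201; dist=6371·c=7072.538 ≈ 7072.5 km; running total=7072.5 km
Leg 1 bearing: y=sinΔλ·cosφ2=0.42899889, x=cosφ1·sinφ2-sinφ1·cosφ2·cosΔλ=0.78633774; θ=atan2(y, x)=28.6154° ≈ 28.6°
Leg 2: φ1=0.3712054, φ2=1.1202745, Δφ=0.7490691, Δλ=2.3728955 rad; a=sin²(Δφ/2)+cosφ1·cosφ2·sin²(Δλ/2)=0.4825677178; c=2·atan2(√a, √(1-a))=1.535924695; dist=6371·c=9785.376 ≈ 9785.4 km; running total=16857.9 km
Leg 2 bearing: y=sinΔλ·cosφ2=0.30271435, x=cosφ1·sinφ2-sinφ1·cosφ2·cosΔλ=0.95244343; θ=atan2(y, x)=17.6318° ≈ 17.6°
Leg 3: φ1=1.1202745, φ2=0.3330943, Δφ=-0.7871801, Δλ=1.6549509 rad; a=sin²(Δφ/2)+cosφ1·cosφ2·sin²(Δλ/2)=0.3701224894; c=2·atan2(√a, √(1-a))=1.308027819; dist=6371·c=8333.445 ≈ 8333.4 km; running total=25191.3 km
Leg 3 bearing: y=sinΔλ·cosφ2=0.94169073, x=cosφ1·sinφ2-sinφ1·cosφ2·cosΔλ=0.21388292; θ=atan2(y, x)=77.2037° ≈ 77.2°
Leg 4: φ1=0.3330943, φ2=0.7163844, Δφ=0.3832900, Δλ=-0.7672834 rad; a=sin²(Δφ/2)+cosφ1·cosφ2·sin²(Δλ/2)=0.1361343096; c=2·atan2(√a, √(1-a))=0.755787896; dist=6371·c=4815.125 ≈ 4815.1 km; running total=30006.4 km
Leg 4 bearing: y=sinΔλ·cosφ2=-0.52354188, x=cosφ1·sinφ2-sinφ1·cosφ2·cosΔλ=0.44306990; θ=atan2(y, x)=-49.7590° <0 so +360° → 310.2410° ≈ 310.2°
Leg 5: φ1=0.7163844, φ2=1.0494630, Δφ=0.3330786, Δλ=-0.0699720 rad; a=sin²(Δφ/2)+cosφ1·cosφ2·sin²(Δλ/2)=0.0279394430; c=2·atan2(√a, √(1-a))=0.335878523; dist=6371·c=2139.882 ≈ 2139.9 km; running total=32146.3 km
Leg 5 bearing: y=sinΔλ·cosφ2=-0.03482020, x=cosφ1·sinφ2-sinφ1·cosφ2·cosΔλ=0.32775429; θ=atan2(y, x)=-6.0643° <0 so +360° → 353.9357° ≈ 353.9°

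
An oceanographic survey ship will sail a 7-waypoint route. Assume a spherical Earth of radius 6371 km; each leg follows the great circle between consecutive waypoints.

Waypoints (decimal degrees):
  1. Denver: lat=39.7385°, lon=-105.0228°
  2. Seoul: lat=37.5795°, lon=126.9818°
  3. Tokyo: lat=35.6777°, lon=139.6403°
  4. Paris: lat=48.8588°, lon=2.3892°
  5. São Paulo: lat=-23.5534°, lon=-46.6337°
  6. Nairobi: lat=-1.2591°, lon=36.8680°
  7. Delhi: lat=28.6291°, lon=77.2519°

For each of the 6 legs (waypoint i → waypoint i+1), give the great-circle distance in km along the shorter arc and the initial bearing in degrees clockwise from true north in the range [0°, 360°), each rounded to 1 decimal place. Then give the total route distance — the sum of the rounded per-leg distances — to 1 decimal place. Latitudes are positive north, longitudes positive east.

Leg 1: dist=9913.8 km, bearing=321.3°
Leg 2: dist=1148.3 km, bearing=96.8°
Leg 3: dist=9709.5 km, bearing=333.4°
Leg 4: dist=9404.2 km, bearing=224.0°
Leg 5: dist=9289.3 km, bearing=88.6°
Leg 6: dist=5433.0 km, bearing=49.0°
Total: 44898.1 km

Leg 1: φ1=0.6935677, φ2=0.6558860, Δφ=-0.0376817, Δλ=4.0492441 rad; a=sin²(Δφ/2)+cosφ1·cosφ2·sin²(Δλ/2)=0.4926397654; c=2·atan2(√a, √(1-a))=1.556075326; dist=6371·c=9913.756 ≈ 9913.8 km; running total=9913.8 km
Leg 1 bearing: y=sinΔλ·cosφ2=-0.62454392, x=cosφ1·sinφ2-sinφ1·cosφ2·cosΔλ=0.78085095; θ=atan2(y, x)=-38.6537° <0 so +360° → 321.3463° ≈ 321.3°
Leg 2: φ1=0.6558860, φ2=0.6226933, Δφ=-0.0331927, Δλ=0.2209325 rad; a=sin²(Δφ/2)+cosφ1·cosφ2·sin²(Δλ/2)=0.0080992122; c=2·atan2(√a, √(1-a))=0.180235101; dist=6371·c=1148.278 ≈ 1148.3 km; running total=11062.1 km
Leg 2 bearing: y=sinΔλ·cosφ2=0.17800938, x=cosφ1·sinφ2-sinφ1·cosφ2·cosΔλ=-0.02114522; θ=atan2(y, x)=96.7743° ≈ 96.8°
Leg 3: φ1=0.6226933, φ2=0.8527469, Δφ=0.2300536, Δλ=-2.3954836 rad; a=sin²(Δφ/2)+cosφ1·cosφ2·sin²(Δλ/2)=0.4766158971; c=2·atan2(√a, √(1-a))=1.524011055; dist=6371·c=9709.474 ≈ 9709.5 km; running total=20771.6 km
Leg 3 bearing: y=sinΔλ·cosφ2=-0.44658524, x=cosφ1·sinφ2-sinφ1·cosφ2·cosΔλ=0.89351797; θ=atan2(y, x)=-26.5561° <0 so +360° → 333.4439° ≈ 333.4°
Leg 4: φ1=0.8527469, φ2=-0.4110844, Δφ=-1.2638313, Δλ=-0.8556110 rad; a=sin²(Δφ/2)+cosφ1·cosφ2·sin²(Δλ/2)=0.4527237063; c=2·atan2(√a, √(1-a))=1.476102283; dist=6371·c=9404.248 ≈ 9404.2 km; running total=30175.8 km
Leg 4 bearing: y=sinΔλ·cosφ2=-0.69207356, x=cosφ1·sinφ2-sinφ1·cosφ2·cosΔλ=-0.71560743; θ=atan2(y, x)=-135.9578° <0 so +360° → 224.0422° ≈ 224.0°
Leg 5: φ1=-0.4110844, φ2=-0.0219754, Δφ=0.3891089, Δλ=1.4573796 rad; a=sin²(Δφ/2)+cosφ1·cosφ2·sin²(Δλ/2)=0.4437496413; c=2·atan2(√a, √(1-a))=1.458056938; dist=6371·c=9289.281 ≈ 9289.3 km; running total=39465.1 km
Leg 5 bearing: y=sinΔλ·cosφ2=0.99333532, x=cosφ1·sinφ2-sinφ1·cosφ2·cosΔλ=0.02507071; θ=atan2(y, x)=88.5542° ≈ 88.6°
Leg 6: φ1=-0.0219754, φ2=0.4996721, Δφ=0.5216475, Δλ=0.7048320 rad; a=sin²(Δφ/2)+cosφ1·cosφ2·sin²(Δλ/2)=0.1710487918; c=2·atan2(√a, √(1-a))=0.852766220; dist=6371·c=5432.974 ≈ 5433.0 km; running total=44898.1 km
Leg 6 bearing: y=sinΔλ·cosφ2=0.56869274, x=cosφ1·sinφ2-sinφ1·cosφ2·cosΔλ=0.49371345; θ=atan2(y, x)=49.0370° ≈ 49.0°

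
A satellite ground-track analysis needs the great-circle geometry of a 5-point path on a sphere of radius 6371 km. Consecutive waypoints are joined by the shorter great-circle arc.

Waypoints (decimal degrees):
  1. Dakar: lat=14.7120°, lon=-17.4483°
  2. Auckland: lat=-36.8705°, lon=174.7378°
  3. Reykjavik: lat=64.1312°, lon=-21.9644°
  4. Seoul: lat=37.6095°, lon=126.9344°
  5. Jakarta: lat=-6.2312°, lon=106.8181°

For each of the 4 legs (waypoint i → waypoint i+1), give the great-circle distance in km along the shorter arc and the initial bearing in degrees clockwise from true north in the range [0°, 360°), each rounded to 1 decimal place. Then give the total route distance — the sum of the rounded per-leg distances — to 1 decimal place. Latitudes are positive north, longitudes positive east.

Leg 1: dist=17271.6 km, bearing=203.9°
Leg 2: dist=16785.0 km, bearing=15.0°
Leg 3: dist=8376.9 km, bearing=25.0°
Leg 4: dist=5302.1 km, bearing=207.5°
Total: 47735.6 km

Leg 1: φ1=0.2567728, φ2=-0.6435116, Δφ=-0.9002845, Δλ=3.3542802 rad; a=sin²(Δφ/2)+cosφ1·cosφ2·sin²(Δλ/2)=0.9543544299; c=2·atan2(√a, √(1-a))=2.710976833; dist=6371·c=17271.633 ≈ 17271.6 km; running total=17271.6 km
Leg 1 bearing: y=sinΔλ·cosφ2=-0.16886880, x=cosφ1·sinφ2-sinφ1·cosφ2·cosΔλ=-0.38174800; θ=atan2(y, x)=-156.1375° <0 so +360° → 203.8625° ≈ 203.9°
Leg 2: φ1=-0.6435116, φ2=1.1193006, Δφ=1.7628122, Δλ=-3.4331010 rad; a=sin²(Δφ/2)+cosφ1·cosφ2·sin²(Δλ/2)=0.9371029227; c=2·atan2(√a, √(1-a))=2.634594168; dist=6371·c=16784.999 ≈ 16785.0 km; running total=34056.6 km
Leg 2 bearing: y=sinΔλ·cosφ2=0.12539485, x=cosφ1·sinφ2-sinφ1·cosφ2·cosΔλ=0.46908450; θ=atan2(y, x)=14.9663° ≈ 15.0°
Leg 3: φ1=1.1193006, φ2=0.6564096, Δφ=-0.4628910, Δλ=2.5987743 rad; a=sin²(Δφ/2)+cosφ1·cosφ2·sin²(Δλ/2)=0.3734167020; c=2·atan2(√a, √(1-a))=1.314844238; dist=6371·c=8376.873 ≈ 8376.9 km; running total=42433.5 km
Leg 3 bearing: y=sinΔλ·cosφ2=0.40920595, x=cosφ1·sinφ2-sinφ1·cosφ2·cosΔλ=0.87661689; θ=atan2(y, x)=25.0232° ≈ 25.0°
Leg 4: φ1=0.6564096, φ2=-0.1087550, Δφ=-0.7651646, Δλ=-0.3510957 rad; a=sin²(Δφ/2)+cosφ1·cosφ2·sin²(Δλ/2)=0.1633862084; c=2·atan2(√a, √(1-a))=0.832231235; dist=6371·c=5302.145 ≈ 5302.1 km; running total=47735.6 km
Leg 4 bearing: y=sinΔλ·cosφ2=-0.34189492, x=cosφ1·sinφ2-sinφ1·cosφ2·cosΔλ=-0.65564661; θ=atan2(y, x)=-152.4597° <0 so +360° → 207.5403° ≈ 207.5°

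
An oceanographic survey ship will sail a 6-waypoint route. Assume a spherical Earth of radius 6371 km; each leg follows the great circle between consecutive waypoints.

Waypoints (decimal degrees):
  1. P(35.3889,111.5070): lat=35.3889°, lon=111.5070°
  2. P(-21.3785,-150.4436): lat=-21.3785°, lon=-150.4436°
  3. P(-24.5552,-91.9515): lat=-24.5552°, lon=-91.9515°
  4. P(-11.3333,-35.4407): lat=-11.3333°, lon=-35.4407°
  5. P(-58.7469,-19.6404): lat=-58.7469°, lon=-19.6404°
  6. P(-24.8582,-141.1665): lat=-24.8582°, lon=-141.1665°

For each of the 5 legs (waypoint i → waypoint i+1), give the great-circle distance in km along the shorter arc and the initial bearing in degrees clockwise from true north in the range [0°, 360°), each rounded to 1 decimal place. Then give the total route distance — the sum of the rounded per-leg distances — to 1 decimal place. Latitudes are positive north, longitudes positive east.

Leg 1: dist=12065.3 km, bearing=103.5°
Leg 2: dist=5954.4 km, bearing=105.4°
Leg 3: dist=6114.3 km, bearing=86.8°
Leg 4: dist=5436.5 km, bearing=169.2°
Leg 5: dist=9284.7 km, bearing=231.1°
Total: 38855.2 km

Leg 1: φ1=0.6176528, φ2=-0.3731252, Δφ=-0.9907780, Δλ=-4.5719004 rad; a=sin²(Δφ/2)+cosφ1·cosφ2·sin²(Δλ/2)=0.6587035189; c=2·atan2(√a, √(1-a))=1.893790201; dist=6371·c=12065.337 ≈ 12065.3 km; running total=12065.3 km
Leg 1 bearing: y=sinΔλ·cosφ2=0.92201829, x=cosφ1·sinφ2-sinφ1·cosφ2·cosΔλ=-0.22166428; θ=atan2(y, x)=103.5181° ≈ 103.5°
Leg 2: φ1=-0.3731252, φ2=-0.4285691, Δφ=-0.0554439, Δλ=1.0208797 rad; a=sin²(Δφ/2)+cosφ1·cosφ2·sin²(Δλ/2)=0.2029348522; c=2·atan2(√a, √(1-a))=0.934612336; dist=6371·c=5954.415 ≈ 5954.4 km; running total=18019.7 km
Leg 2 bearing: y=sinΔλ·cosφ2=0.77546298, x=cosφ1·sinφ2-sinφ1·cosφ2·cosΔλ=-0.21369688; θ=atan2(y, x)=105.4068° ≈ 105.4°
Leg 3: φ1=-0.4285691, φ2=-0.1978034, Δφ=0.2307657, Δλ=0.9862995 rad; a=sin²(Δφ/2)+cosφ1·cosφ2·sin²(Δλ/2)=0.2131213158; c=2·atan2(√a, √(1-a))=0.959710194; dist=6371·c=6114.314 ≈ 6114.3 km; running total=24134.0 km
Leg 3 bearing: y=sinΔλ·cosφ2=0.81772755, x=cosφ1·sinφ2-sinφ1·cosφ2·cosΔλ=0.04608832; θ=atan2(y, x)=86.7741° ≈ 86.8°
Leg 4: φ1=-0.1978034, φ2=-1.0253268, Δφ=-0.8275234, Δλ=0.2757673 rad; a=sin²(Δφ/2)+cosφ1·cosφ2·sin²(Δλ/2)=0.1712596562; c=2·atan2(√a, √(1-a))=0.853326072; dist=6371·c=5436.540 ≈ 5436.5 km; running total=29570.5 km
Leg 4 bearing: y=sinΔλ·cosφ2=0.14126692, x=cosφ1·sinφ2-sinφ1·cosφ2·cosΔλ=-0.74010999; θ=atan2(y, x)=169.1938° ≈ 169.2°
Leg 5: φ1=-1.0253268, φ2=-0.4338574, Δφ=0.5914694, Δλ=-2.1210306 rad; a=sin²(Δφ/2)+cosφ1·cosφ2·sin²(Δλ/2)=0.4433894176; c=2·atan2(√a, √(1-a))=1.457331858; dist=6371·c=9284.661 ≈ 9284.7 km; running total=38855.2 km
Leg 5 bearing: y=sinΔλ·cosφ2=-0.77342781, x=cosφ1·sinφ2-sinφ1·cosφ2·cosΔλ=-0.62369094; θ=atan2(y, x)=-128.8826° <0 so +360° → 231.1174° ≈ 231.1°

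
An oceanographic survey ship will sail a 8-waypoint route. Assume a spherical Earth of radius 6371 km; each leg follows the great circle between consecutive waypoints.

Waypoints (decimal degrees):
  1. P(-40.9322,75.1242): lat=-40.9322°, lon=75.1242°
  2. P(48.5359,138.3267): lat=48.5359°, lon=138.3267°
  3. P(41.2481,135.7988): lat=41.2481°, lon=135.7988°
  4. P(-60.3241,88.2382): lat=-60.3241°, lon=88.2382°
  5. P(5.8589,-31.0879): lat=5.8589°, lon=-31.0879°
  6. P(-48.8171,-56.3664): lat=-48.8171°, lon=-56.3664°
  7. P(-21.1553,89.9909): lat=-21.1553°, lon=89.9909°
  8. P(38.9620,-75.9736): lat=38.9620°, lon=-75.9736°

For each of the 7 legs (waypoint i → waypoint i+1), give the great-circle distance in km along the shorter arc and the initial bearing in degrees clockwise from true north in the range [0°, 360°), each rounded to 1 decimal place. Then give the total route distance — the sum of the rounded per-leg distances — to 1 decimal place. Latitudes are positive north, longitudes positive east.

Leg 1: dist=11719.1 km, bearing=37.8°
Leg 2: dist=834.3 km, bearing=194.7°
Leg 3: dist=12093.9 km, bearing=202.7°
Leg 4: dist=12149.5 km, bearing=246.7°
Leg 5: dist=6557.2 km, bearing=199.2°
Leg 6: dist=11549.2 km, bearing=147.8°
Leg 7: dist=17624.9 km, bearing=329.0°
Total: 72528.1 km

Leg 1: φ1=-0.7144017, φ2=0.8471113, Δφ=1.5615129, Δλ=1.1030917 rad; a=sin²(Δφ/2)+cosφ1·cosφ2·sin²(Δλ/2)=0.6327160245; c=2·atan2(√a, √(1-a))=1.839448345; dist=6371·c=11719.125 ≈ 11719.1 km; running total=11719.1 km
Leg 1 bearing: y=sinΔλ·cosφ2=0.59103930, x=cosφ1·sinφ2-sinφ1·cosφ2·cosΔλ=0.76172067; θ=atan2(y, x)=37.8088° ≈ 37.8°
Leg 2: φ1=0.8471113, φ2=0.7199152, Δφ=-0.1271961, Δλ=-0.0441202 rad; a=sin²(Δφ/2)+cosφ1·cosφ2·sin²(Δλ/2)=0.0042814981; c=2·atan2(√a, √(1-a))=0.130959879; dist=6371·c=834.345 ≈ 834.3 km; running total=12553.4 km
Leg 2 bearing: y=sinΔλ·cosφ2=-0.03316151, x=cosφ1·sinφ2-sinφ1·cosφ2·cosΔλ=-0.12630511; θ=atan2(y, x)=-165.2890° <0 so +360° → 194.7110° ≈ 194.7°
Leg 3: φ1=0.7199152, φ2=-1.0528542, Δφ=-1.7727693, Δλ=-0.8300891 rad; a=sin²(Δφ/2)+cosφ1·cosφ2·sin²(Δλ/2)=0.6608259268; c=2·atan2(√a, √(1-a))=1.898269861; dist=6371·c=12093.877 ≈ 12093.9 km; running total=24647.3 km
Leg 3 bearing: y=sinΔλ·cosφ2=-0.36537460, x=cosφ1·sinφ2-sinφ1·cosφ2·cosΔλ=-0.87352246; θ=atan2(y, x)=-157.3015° <0 so +360° → 202.6985° ≈ 202.7°
Leg 4: φ1=-1.0528542, φ2=0.1022571, Δφ=1.1551113, Δλ=-2.0826333 rad; a=sin²(Δφ/2)+cosφ1·cosφ2·sin²(Δλ/2)=0.6649551057; c=2·atan2(√a, √(1-a))=1.907004787; dist=6371·c=12149.527 ≈ 12149.5 km; running total=36796.8 km
Leg 4 bearing: y=sinΔλ·cosφ2=-0.86729199, x=cosφ1·sinφ2-sinφ1·cosφ2·cosΔλ=-0.37277857; θ=atan2(y, x)=-113.2590° <0 so +360° → 246.7410° ≈ 246.7°
Leg 5: φ1=0.1022571, φ2=-0.8520191, Δφ=-0.9542762, Δλ=-0.4411931 rad; a=sin²(Δφ/2)+cosφ1·cosφ2·sin²(Δλ/2)=0.2422619570; c=2·atan2(√a, √(1-a))=1.029233182; dist=6371·c=6557.245 ≈ 6557.2 km; running total=43354.0 km
Leg 5 bearing: y=sinΔλ·cosφ2=-0.28117673, x=cosφ1·sinφ2-sinφ1·cosφ2·cosΔλ=-0.80945911; θ=atan2(y, x)=-160.8446° <0 so +360° → 199.1554° ≈ 199.2°
Leg 6: φ1=-0.8520191, φ2=-0.3692296, Δφ=0.4827895, Δλ=2.5544168 rad; a=sin²(Δφ/2)+cosφ1·cosφ2·sin²(Δλ/2)=0.6198091452; c=2·atan2(√a, √(1-a))=1.812768995; dist=6371·c=11549.151 ≈ 11549.2 km; running total=54903.2 km
Leg 6 bearing: y=sinΔλ·cosφ2=0.51667484, x=cosφ1·sinφ2-sinφ1·cosφ2·cosΔλ=-0.82196726; θ=atan2(y, x)=147.8472° ≈ 147.8°
Leg 7: φ1=-0.3692296, φ2=0.6800152, Δφ=1.0492448, Δλ=-2.8966270 rad; a=sin²(Δφ/2)+cosφ1·cosφ2·sin²(Δλ/2)=0.9652222313; c=2·atan2(√a, √(1-a))=2.766420253; dist=6371·c=17624.863 ≈ 17624.9 km; running total=72528.1 km
Leg 7 bearing: y=sinΔλ·cosφ2=-0.18857698, x=cosφ1·sinφ2-sinφ1·cosφ2·cosΔλ=0.31418438; θ=atan2(y, x)=-30.9727° <0 so +360° → 329.0273° ≈ 329.0°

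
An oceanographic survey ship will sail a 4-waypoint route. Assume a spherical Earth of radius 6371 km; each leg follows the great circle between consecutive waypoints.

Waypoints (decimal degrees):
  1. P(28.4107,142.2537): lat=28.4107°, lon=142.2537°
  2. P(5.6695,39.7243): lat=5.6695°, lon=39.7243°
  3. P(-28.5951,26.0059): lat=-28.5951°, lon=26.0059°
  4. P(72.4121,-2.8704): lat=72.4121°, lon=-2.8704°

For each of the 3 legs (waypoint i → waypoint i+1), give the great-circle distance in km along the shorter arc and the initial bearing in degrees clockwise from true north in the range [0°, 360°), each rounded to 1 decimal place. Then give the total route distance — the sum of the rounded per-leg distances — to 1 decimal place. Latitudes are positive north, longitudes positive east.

Leg 1: dist=10920.9 km, bearing=281.0°
Leg 2: dist=4083.6 km, bearing=200.4°
Leg 3: dist=11446.3 km, bearing=351.4°
Total: 26450.8 km

Leg 1: φ1=0.4958603, φ2=0.0989514, Δφ=-0.3969088, Δλ=-1.7894756 rad; a=sin²(Δφ/2)+cosφ1·cosφ2·sin²(Δλ/2)=0.5714378061; c=2·atan2(√a, √(1-a))=1.714162556; dist=6371·c=10920.930 ≈ 10920.9 km; running total=10920.9 km
Leg 1 bearing: y=sinΔλ·cosφ2=-0.97140961, x=cosφ1·sinφ2-sinφ1·cosφ2·cosΔλ=0.18960465; θ=atan2(y, x)=-78.9556° <0 so +360° → 281.0444° ≈ 281.0°
Leg 2: φ1=0.0989514, φ2=-0.4990786, Δφ=-0.5980301, Δλ=-0.2394312 rad; a=sin²(Δφ/2)+cosφ1·cosφ2·sin²(Δλ/2)=0.0992392721; c=2·atan2(√a, √(1-a))=0.640961045; dist=6371·c=4083.563 ≈ 4083.6 km; running total=15004.5 km
Leg 2 bearing: y=sinΔλ·cosφ2=-0.20822349, x=cosφ1·sinφ2-sinφ1·cosφ2·cosΔλ=-0.56054111; θ=atan2(y, x)=-159.6215° <0 so +360° → 200.3785° ≈ 200.4°
Leg 3: φ1=-0.4990786, φ2=1.2638296, Δφ=1.7629082, Δλ=-0.5039865 rad; a=sin²(Δφ/2)+cosφ1·cosφ2·sin²(Δλ/2)=0.6119599961; c=2·atan2(√a, √(1-a))=1.796631075; dist=6371·c=11446.337 ≈ 11446.3 km; running total=26450.8 km
Leg 3 bearing: y=sinΔλ·cosφ2=-0.14592332, x=cosφ1·sinφ2-sinφ1·cosφ2·cosΔλ=0.96362141; θ=atan2(y, x)=-8.6110° <0 so +360° → 351.3890° ≈ 351.4°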